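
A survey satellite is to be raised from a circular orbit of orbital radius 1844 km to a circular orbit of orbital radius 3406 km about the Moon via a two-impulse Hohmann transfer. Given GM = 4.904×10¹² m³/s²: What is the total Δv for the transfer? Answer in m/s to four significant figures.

r₁ = 1844 km = 1.844×10⁶ m.
r₂ = 3406 km = 3.406×10⁶ m.
Transfer ellipse a_t = (r₁ + r₂)/2 = 2.625×10⁶ m.
At r₁: circular v_c1 = √(μ/r₁) = 1631 m/s; transfer-perilune v_p = √[μ(2/r₁ − 1/a_t)] = 1858 m/s.
Δv₁ = v_p − v_c1 = 226.8 m/s.
At r₂: circular v_c2 = √(μ/r₂) = 1200 m/s; transfer-apolune v_a = √[μ(2/r₂ − 1/a_t)] = 1006 m/s.
Δv₂ = v_c2 − v_a = 194.2 m/s.
Total Δv = Δv₁ + Δv₂ = 421.0 m/s.

Δv_total ≈ 421.0 m/s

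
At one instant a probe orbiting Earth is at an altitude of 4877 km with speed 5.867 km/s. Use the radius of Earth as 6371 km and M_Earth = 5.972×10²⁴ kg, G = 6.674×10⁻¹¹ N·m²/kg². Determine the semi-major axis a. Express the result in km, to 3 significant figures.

a ≈ 10900 km

μ = GM = 6.674×10⁻¹¹ × 5.972×10²⁴ = 3.986×10¹⁴ m³/s².
r = 6371 + 4877 = 11248 km = 1.125×10⁷ m.
Specific orbital energy ε = v²/2 − μ/r = (5867)²/2 − 3.986×10¹⁴/1.125×10⁷ = -1.822×10⁷ J/kg.
Since ε = −μ/(2a), a = −μ/(2ε) = 1.094×10⁷ m = 10935 km.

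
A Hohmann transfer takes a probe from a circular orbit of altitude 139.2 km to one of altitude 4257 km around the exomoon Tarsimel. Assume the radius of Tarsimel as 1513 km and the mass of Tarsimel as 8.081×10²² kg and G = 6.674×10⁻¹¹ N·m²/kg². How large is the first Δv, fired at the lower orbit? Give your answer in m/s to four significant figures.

μ = GM = 6.674×10⁻¹¹ × 8.081×10²² = 5.393×10¹² m³/s².
r₁ = 1513 + 139.2 = 1652.2 km = 1.6522×10⁶ m.
r₂ = 1513 + 4257 = 5770.0 km = 5.7700×10⁶ m.
Transfer ellipse a_t = (r₁ + r₂)/2 = 3.711×10⁶ m.
At r₁: circular v_c1 = √(μ/r₁) = 1807 m/s; transfer-periapsis v_p = √[μ(2/r₁ − 1/a_t)] = 2253 m/s.
Δv₁ = v_p − v_c1 = 446.1 m/s.

Δv ≈ 446.1 m/s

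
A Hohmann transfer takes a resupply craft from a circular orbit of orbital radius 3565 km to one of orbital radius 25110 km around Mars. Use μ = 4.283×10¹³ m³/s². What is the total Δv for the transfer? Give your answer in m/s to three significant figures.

Δv_total ≈ 1780 m/s

r₁ = 3565 km = 3.565×10⁶ m.
r₂ = 25110 km = 2.511×10⁷ m.
Transfer ellipse a_t = (r₁ + r₂)/2 = 1.434×10⁷ m.
At r₁: circular v_c1 = √(μ/r₁) = 3466 m/s; transfer-periapsis v_p = √[μ(2/r₁ − 1/a_t)] = 4587 m/s.
Δv₁ = v_p − v_c1 = 1121 m/s.
At r₂: circular v_c2 = √(μ/r₂) = 1306 m/s; transfer-apoapsis v_a = √[μ(2/r₂ − 1/a_t)] = 651.2 m/s.
Δv₂ = v_c2 − v_a = 654.8 m/s.
Total Δv = Δv₁ + Δv₂ = 1776 m/s.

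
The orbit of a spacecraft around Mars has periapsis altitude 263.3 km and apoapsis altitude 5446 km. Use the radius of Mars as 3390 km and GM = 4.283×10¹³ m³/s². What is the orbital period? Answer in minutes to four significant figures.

T ≈ 249.7 minutes

r_p = 3390 + 263.3 = 3653.3 km = 3.6533×10⁶ m.
r_a = 3390 + 5446 = 8836.0 km = 8.8360×10⁶ m.
Semi-major axis a = (r_p + r_a)/2 = (3653.3 + 8836.0)/2 = 6244.6 km = 6.245×10⁶ m.
By Kepler's third law T = 2π√(a³/μ) = 2π × 2.384×10³ = 1.498×10⁴ s.
= 249.7 minutes.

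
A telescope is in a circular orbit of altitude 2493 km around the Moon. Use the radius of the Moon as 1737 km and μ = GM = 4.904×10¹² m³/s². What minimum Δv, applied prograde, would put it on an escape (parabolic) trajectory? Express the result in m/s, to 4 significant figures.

Δv ≈ 446.0 m/s

r = 1737 + 2493 = 4230.0 km = 4.2300×10⁶ m.
Circular speed v_c = √(μ/r) = 1077 m/s.
Escape speed v_esc = √(2μ/r) = √2 × v_c = 1523 m/s.
Δv = v_esc − v_c = 446.0 m/s.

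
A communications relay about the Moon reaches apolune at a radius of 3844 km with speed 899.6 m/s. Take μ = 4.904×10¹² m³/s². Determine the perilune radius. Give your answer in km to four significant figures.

r_a = 3.844×10⁶ m.
Specific energy ε = v²/2 − μ/r = -8.711×10⁵ J/kg, so a = −μ/(2ε) = 2.815×10⁶ m.
The apsides satisfy r_p + r_a = 2a, so the perilune radius is 2a − r_a = 1.786×10⁶ m = 1785.6 km.

perilune radius ≈ 1786 km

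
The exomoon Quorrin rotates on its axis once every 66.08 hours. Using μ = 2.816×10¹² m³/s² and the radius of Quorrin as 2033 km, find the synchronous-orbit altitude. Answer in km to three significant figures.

T = 66.08 hours = 2.379×10⁵ s.
A synchronous orbit has period T, so by Kepler's third law a = (μT²/4π²)^(1/3).
μT²/4π² = 2.816×10¹² × (2.379×10⁵)² / 39.48 = 4.037×10²¹ m³.
a = 1.592×10⁷ m = 15922 km.
Altitude h = a − R = 15922 − 2033 = 13889 km.

h_sync ≈ 13900 km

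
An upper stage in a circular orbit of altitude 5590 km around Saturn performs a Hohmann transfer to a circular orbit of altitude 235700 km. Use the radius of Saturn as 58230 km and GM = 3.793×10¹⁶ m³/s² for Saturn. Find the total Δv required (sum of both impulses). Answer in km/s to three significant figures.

r₁ = 58230 + 5590 = 63820 km = 6.3820×10⁷ m.
r₂ = 58230 + 235700 = 293930 km = 2.9393×10⁸ m.
Transfer ellipse a_t = (r₁ + r₂)/2 = 1.789×10⁸ m.
At r₁: circular v_c1 = √(μ/r₁) = 24380 m/s; transfer-perikrone v_p = √[μ(2/r₁ − 1/a_t)] = 31250 m/s.
Δv₁ = v_p − v_c1 = 6872 m/s.
At r₂: circular v_c2 = √(μ/r₂) = 11360 m/s; transfer-apokrone v_a = √[μ(2/r₂ − 1/a_t)] = 6785 m/s.
Δv₂ = v_c2 − v_a = 4574 m/s.
Total Δv = Δv₁ + Δv₂ = 11450 m/s = 11.45 km/s.

Δv_total ≈ 11.4 km/s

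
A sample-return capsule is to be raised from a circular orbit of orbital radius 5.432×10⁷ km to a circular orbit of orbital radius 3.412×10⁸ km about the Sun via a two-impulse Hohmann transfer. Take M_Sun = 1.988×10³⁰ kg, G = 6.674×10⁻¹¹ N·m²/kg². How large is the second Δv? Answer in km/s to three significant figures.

μ = GM = 6.674×10⁻¹¹ × 1.988×10³⁰ = 1.327×10²⁰ m³/s².
r₁ = 5.432×10⁷ km = 5.432×10¹⁰ m.
r₂ = 3.412×10⁸ km = 3.412×10¹¹ m.
Transfer ellipse a_t = (r₁ + r₂)/2 = 1.978×10¹¹ m.
At r₁: circular v_c1 = √(μ/r₁) = 49420 m/s; transfer-perihelion v_p = √[μ(2/r₁ − 1/a_t)] = 64920 m/s.
At r₂: circular v_c2 = √(μ/r₂) = 19720 m/s; transfer-aphelion v_a = √[μ(2/r₂ − 1/a_t)] = 10330 m/s.
Δv₂ = v_c2 − v_a = 9385 m/s.
= 9.385 km/s.

Δv ≈ 9.38 km/s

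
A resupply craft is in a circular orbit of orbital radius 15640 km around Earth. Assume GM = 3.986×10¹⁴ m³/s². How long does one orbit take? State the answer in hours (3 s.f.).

r = 15640 km = 1.564×10⁷ m.
Kepler's third law: T = 2π√(r³/μ) = 2π√((1.564×10⁷)³ / 3.986×10¹⁴).
r³/μ = 9.598×10⁶ s², so T = 2π × 3.098×10³ = 1.947×10⁴ s.
Converting: 1.947×10⁴ s ÷ 3600 = 5.407 hours.

T ≈ 5.41 hours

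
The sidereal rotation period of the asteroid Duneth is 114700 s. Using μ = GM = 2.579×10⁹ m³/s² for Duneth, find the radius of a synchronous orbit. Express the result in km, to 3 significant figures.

r_sync ≈ 951 km

A synchronous orbit has period T, so by Kepler's third law a = (μT²/4π²)^(1/3).
μT²/4π² = 2.579×10⁹ × (1.147×10⁵)² / 39.48 = 8.594×10¹⁷ m³.
a = 9.508×10⁵ m = 950.76 km.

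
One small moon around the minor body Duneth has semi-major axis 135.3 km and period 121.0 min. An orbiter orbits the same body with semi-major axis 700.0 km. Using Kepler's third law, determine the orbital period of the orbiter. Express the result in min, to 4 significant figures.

Kepler's third law: T² ∝ a³, so T₂ = T₁ (a₂/a₁)^(3/2).
a₂/a₁ = 5.174, (a₂/a₁)^(3/2) = 11.77.
T₂ = 121.0 × 11.77 = 1424 min.

T₂ ≈ 1424 min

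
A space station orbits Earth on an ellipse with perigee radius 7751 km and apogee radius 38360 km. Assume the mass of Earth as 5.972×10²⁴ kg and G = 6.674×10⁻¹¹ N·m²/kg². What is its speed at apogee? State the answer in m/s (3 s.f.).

μ = GM = 6.674×10⁻¹¹ × 5.972×10²⁴ = 3.986×10¹⁴ m³/s².
Semi-major axis a = (r_p + r_a)/2 = 23056 km = 2.306×10⁷ m.
Vis-viva: v² = μ(2/r − 1/a) = 3.986×10¹⁴ × (5.214×10⁻⁸ − 4.337×10⁻⁸) = 3.493×10⁶ m²/s².
v = 1869 m/s.

v ≈ 1870 m/s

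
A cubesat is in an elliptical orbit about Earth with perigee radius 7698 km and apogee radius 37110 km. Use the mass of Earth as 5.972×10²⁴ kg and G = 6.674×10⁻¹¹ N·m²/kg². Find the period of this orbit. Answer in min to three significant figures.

T ≈ 556 min

μ = GM = 6.674×10⁻¹¹ × 5.972×10²⁴ = 3.986×10¹⁴ m³/s².
Semi-major axis a = (r_p + r_a)/2 = (7698.0 + 37110)/2 = 22404 km = 2.240×10⁷ m.
By Kepler's third law T = 2π√(a³/μ) = 2π × 5.312×10³ = 3.337×10⁴ s.
= 556.2 min.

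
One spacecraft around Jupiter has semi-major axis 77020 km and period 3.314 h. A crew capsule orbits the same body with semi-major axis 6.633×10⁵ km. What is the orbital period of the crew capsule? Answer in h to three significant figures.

Kepler's third law: T² ∝ a³, so T₂ = T₁ (a₂/a₁)^(3/2).
a₂/a₁ = 8.612, (a₂/a₁)^(3/2) = 25.27.
T₂ = 3.314 × 25.27 = 83.76 h.

T₂ ≈ 83.8 h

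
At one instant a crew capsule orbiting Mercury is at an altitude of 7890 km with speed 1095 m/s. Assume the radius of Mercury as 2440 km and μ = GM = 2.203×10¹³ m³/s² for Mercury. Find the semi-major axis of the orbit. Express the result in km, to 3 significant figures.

a ≈ 7180 km

r = 2440 + 7890 = 10330 km = 1.033×10⁷ m.
Vis-viva rearranged: 1/a = 2/r − v²/μ = 1.936×10⁻⁷ − 5.443×10⁻⁸ = 1.392×10⁻⁷ m⁻¹.
a = 7.185×10⁶ m = 7184.7 km.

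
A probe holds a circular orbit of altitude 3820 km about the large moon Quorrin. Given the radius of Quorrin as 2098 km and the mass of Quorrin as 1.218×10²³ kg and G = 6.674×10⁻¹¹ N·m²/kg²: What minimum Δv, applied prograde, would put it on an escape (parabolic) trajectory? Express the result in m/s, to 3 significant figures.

Δv ≈ 485 m/s

μ = GM = 6.674×10⁻¹¹ × 1.218×10²³ = 8.129×10¹² m³/s².
r = 2098 + 3820 = 5918.0 km = 5.9180×10⁶ m.
Circular speed v_c = √(μ/r) = 1172 m/s.
Escape speed v_esc = √(2μ/r) = √2 × v_c = 1657 m/s.
Δv = v_esc − v_c = 485.5 m/s.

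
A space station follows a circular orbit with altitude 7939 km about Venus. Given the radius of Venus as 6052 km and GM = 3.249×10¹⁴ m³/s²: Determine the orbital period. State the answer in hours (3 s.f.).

r = 6052 + 7939 = 13991 km = 1.3991×10⁷ m.
Kepler's third law: T = 2π√(r³/μ) = 2π√((1.399×10⁷)³ / 3.249×10¹⁴).
r³/μ = 8.429×10⁶ s², so T = 2π × 2.903×10³ = 1.824×10⁴ s.
Converting: 1.824×10⁴ s ÷ 3600 = 5.067 hours.

T ≈ 5.07 hours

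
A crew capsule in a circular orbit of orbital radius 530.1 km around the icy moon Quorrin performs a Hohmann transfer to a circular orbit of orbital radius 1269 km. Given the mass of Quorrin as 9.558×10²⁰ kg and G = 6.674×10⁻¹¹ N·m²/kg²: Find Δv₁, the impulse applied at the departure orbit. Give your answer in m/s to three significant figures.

μ = GM = 6.674×10⁻¹¹ × 9.558×10²⁰ = 6.379×10¹⁰ m³/s².
r₁ = 530.1 km = 5.301×10⁵ m.
r₂ = 1269 km = 1.269×10⁶ m.
Transfer ellipse a_t = (r₁ + r₂)/2 = 8.996×10⁵ m.
At r₁: circular v_c1 = √(μ/r₁) = 346.9 m/s; transfer-periapsis v_p = √[μ(2/r₁ − 1/a_t)] = 412.0 m/s.
Δv₁ = v_p − v_c1 = 65.12 m/s.

Δv ≈ 65.1 m/s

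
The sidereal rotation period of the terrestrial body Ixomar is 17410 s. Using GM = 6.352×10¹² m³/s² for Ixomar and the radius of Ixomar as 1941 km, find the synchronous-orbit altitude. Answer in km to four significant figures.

h_sync ≈ 1713 km

A synchronous orbit has period T, so by Kepler's third law a = (μT²/4π²)^(1/3).
μT²/4π² = 6.352×10¹² × (1.741×10⁴)² / 39.48 = 4.877×10¹⁹ m³.
a = 3.654×10⁶ m = 3653.6 km.
Altitude h = a − R = 3653.6 − 1941 = 1712.6 km.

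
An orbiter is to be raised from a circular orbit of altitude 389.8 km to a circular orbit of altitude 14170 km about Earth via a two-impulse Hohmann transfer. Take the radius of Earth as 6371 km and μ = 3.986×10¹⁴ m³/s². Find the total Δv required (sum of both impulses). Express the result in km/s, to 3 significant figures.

Δv_total ≈ 3.05 km/s

r₁ = 6371 + 389.8 = 6760.8 km = 6.7608×10⁶ m.
r₂ = 6371 + 14170 = 20541 km = 2.0541×10⁷ m.
Transfer ellipse a_t = (r₁ + r₂)/2 = 1.365×10⁷ m.
At r₁: circular v_c1 = √(μ/r₁) = 7678 m/s; transfer-perigee v_p = √[μ(2/r₁ − 1/a_t)] = 9419 m/s.
Δv₁ = v_p − v_c1 = 1741 m/s.
At r₂: circular v_c2 = √(μ/r₂) = 4405 m/s; transfer-apogee v_a = √[μ(2/r₂ − 1/a_t)] = 3100 m/s.
Δv₂ = v_c2 − v_a = 1305 m/s.
Total Δv = Δv₁ + Δv₂ = 3046 m/s = 3.046 km/s.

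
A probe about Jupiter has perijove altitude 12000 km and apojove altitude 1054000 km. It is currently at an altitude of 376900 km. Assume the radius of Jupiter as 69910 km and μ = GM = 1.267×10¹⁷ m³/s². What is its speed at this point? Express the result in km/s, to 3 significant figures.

v ≈ 18.9 km/s

r_p = 69910 + 12000 = 81910 km = 8.1910×10⁷ m.
r_a = 69910 + 1054000 = 1123900 km = 1.1239×10⁹ m.
r = 69910 + 376900 = 4.4681×10⁵ km = 4.468×10⁸ m.
Semi-major axis a = (r_p + r_a)/2 = 6.0291×10⁵ km = 6.029×10⁸ m.
Vis-viva: v² = μ(2/r − 1/a) = 1.267×10¹⁷ × (4.476×10⁻⁹ − 1.659×10⁻⁹) = 3.570×10⁸ m²/s².
v = 18890 m/s = 18.89 km/s.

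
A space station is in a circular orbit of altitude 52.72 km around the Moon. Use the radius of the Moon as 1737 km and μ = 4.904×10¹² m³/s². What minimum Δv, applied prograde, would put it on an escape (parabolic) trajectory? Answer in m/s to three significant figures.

Δv ≈ 686 m/s

r = 1737 + 52.72 = 1789.7 km = 1.7897×10⁶ m.
Circular speed v_c = √(μ/r) = 1655 m/s.
Escape speed v_esc = √(2μ/r) = √2 × v_c = 2341 m/s.
Δv = v_esc − v_c = 685.7 m/s.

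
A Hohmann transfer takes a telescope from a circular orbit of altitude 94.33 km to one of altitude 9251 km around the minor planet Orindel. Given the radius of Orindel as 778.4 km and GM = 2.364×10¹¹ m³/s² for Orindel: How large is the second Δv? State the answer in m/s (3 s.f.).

r₁ = 778.4 + 94.33 = 872.73 km = 8.7273×10⁵ m.
r₂ = 778.4 + 9251 = 10029 km = 1.0029×10⁷ m.
Transfer ellipse a_t = (r₁ + r₂)/2 = 5.451×10⁶ m.
At r₁: circular v_c1 = √(μ/r₁) = 520.5 m/s; transfer-periapsis v_p = √[μ(2/r₁ − 1/a_t)] = 706.0 m/s.
At r₂: circular v_c2 = √(μ/r₂) = 153.5 m/s; transfer-apoapsis v_a = √[μ(2/r₂ − 1/a_t)] = 61.43 m/s.
Δv₂ = v_c2 − v_a = 92.10 m/s.

Δv ≈ 92.1 m/s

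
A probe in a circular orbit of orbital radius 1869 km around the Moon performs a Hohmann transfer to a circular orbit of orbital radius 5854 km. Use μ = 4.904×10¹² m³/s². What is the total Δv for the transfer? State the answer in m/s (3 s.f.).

r₁ = 1869 km = 1.869×10⁶ m.
r₂ = 5854 km = 5.854×10⁶ m.
Transfer ellipse a_t = (r₁ + r₂)/2 = 3.862×10⁶ m.
At r₁: circular v_c1 = √(μ/r₁) = 1620 m/s; transfer-perilune v_p = √[μ(2/r₁ − 1/a_t)] = 1994 m/s.
Δv₁ = v_p − v_c1 = 374.6 m/s.
At r₂: circular v_c2 = √(μ/r₂) = 915.3 m/s; transfer-apolune v_a = √[μ(2/r₂ − 1/a_t)] = 636.8 m/s.
Δv₂ = v_c2 − v_a = 278.5 m/s.
Total Δv = Δv₁ + Δv₂ = 653.1 m/s.

Δv_total ≈ 653 m/s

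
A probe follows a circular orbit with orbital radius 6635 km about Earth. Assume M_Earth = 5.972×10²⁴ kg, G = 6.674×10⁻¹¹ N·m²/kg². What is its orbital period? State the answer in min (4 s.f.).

μ = GM = 6.674×10⁻¹¹ × 5.972×10²⁴ = 3.986×10¹⁴ m³/s².
r = 6635 km = 6.635×10⁶ m.
Kepler's third law: T = 2π√(r³/μ) = 2π√((6.635×10⁶)³ / 3.986×10¹⁴).
r³/μ = 7.329×10⁵ s², so T = 2π × 8.561×10² = 5.379×10³ s.
Converting: 5.379×10³ s ÷ 60.00 = 89.65 min.

T ≈ 89.65 min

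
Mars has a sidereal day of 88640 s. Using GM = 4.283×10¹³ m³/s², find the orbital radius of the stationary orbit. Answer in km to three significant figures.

A synchronous orbit has period T, so by Kepler's third law a = (μT²/4π²)^(1/3).
μT²/4π² = 4.283×10¹³ × (8.864×10⁴)² / 39.48 = 8.524×10²¹ m³.
a = 2.043×10⁷ m = 20428 km.

r_sync ≈ 20400 km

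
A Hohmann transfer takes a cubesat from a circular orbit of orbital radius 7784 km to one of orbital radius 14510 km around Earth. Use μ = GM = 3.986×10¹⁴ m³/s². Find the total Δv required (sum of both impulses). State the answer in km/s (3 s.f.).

Δv_total ≈ 1.87 km/s

r₁ = 7784 km = 7.784×10⁶ m.
r₂ = 14510 km = 1.451×10⁷ m.
Transfer ellipse a_t = (r₁ + r₂)/2 = 1.115×10⁷ m.
At r₁: circular v_c1 = √(μ/r₁) = 7156 m/s; transfer-perigee v_p = √[μ(2/r₁ − 1/a_t)] = 8164 m/s.
Δv₁ = v_p − v_c1 = 1008 m/s.
At r₂: circular v_c2 = √(μ/r₂) = 5241 m/s; transfer-apogee v_a = √[μ(2/r₂ − 1/a_t)] = 4380 m/s.
Δv₂ = v_c2 − v_a = 861.4 m/s.
Total Δv = Δv₁ + Δv₂ = 1870 m/s = 1.870 km/s.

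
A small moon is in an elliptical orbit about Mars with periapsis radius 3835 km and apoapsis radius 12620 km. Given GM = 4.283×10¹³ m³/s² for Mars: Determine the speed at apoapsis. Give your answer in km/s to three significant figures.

Semi-major axis a = (r_p + r_a)/2 = 8227.5 km = 8.228×10⁶ m.
Vis-viva: v² = μ(2/r − 1/a) = 4.283×10¹³ × (1.585×10⁻⁷ − 1.215×10⁻⁷) = 1.582×10⁶ m²/s².
v = 1258 m/s = 1.258 km/s.

v ≈ 1.26 km/s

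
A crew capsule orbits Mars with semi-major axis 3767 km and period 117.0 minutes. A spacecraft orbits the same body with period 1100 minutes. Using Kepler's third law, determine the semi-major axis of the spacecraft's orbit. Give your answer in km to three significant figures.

a₂ ≈ 16800 km

Kepler's third law: a³ ∝ T², so a₂ = a₁ (T₂/T₁)^(2/3).
T₂/T₁ = 9.402, (T₂/T₁)^(2/3) = 4.455.
a₂ = 3767 × 4.455 = 16780 km.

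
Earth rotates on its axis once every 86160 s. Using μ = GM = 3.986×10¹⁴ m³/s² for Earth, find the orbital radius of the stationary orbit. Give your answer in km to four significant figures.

r_sync ≈ 42160 km

A synchronous orbit has period T, so by Kepler's third law a = (μT²/4π²)^(1/3).
μT²/4π² = 3.986×10¹⁴ × (8.616×10⁴)² / 39.48 = 7.495×10²² m³.
a = 4.216×10⁷ m = 42163 km.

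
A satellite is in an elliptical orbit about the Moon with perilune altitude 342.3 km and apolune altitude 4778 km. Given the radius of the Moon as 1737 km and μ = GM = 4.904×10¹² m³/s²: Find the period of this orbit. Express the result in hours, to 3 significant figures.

r_p = 1737 + 342.3 = 2079.3 km = 2.0793×10⁶ m.
r_a = 1737 + 4778 = 6515.0 km = 6.5150×10⁶ m.
Semi-major axis a = (r_p + r_a)/2 = (2079.3 + 6515.0)/2 = 4297.1 km = 4.297×10⁶ m.
By Kepler's third law T = 2π√(a³/μ) = 2π × 4.022×10³ = 2.527×10⁴ s.
= 7.021 hours.

T ≈ 7.02 hours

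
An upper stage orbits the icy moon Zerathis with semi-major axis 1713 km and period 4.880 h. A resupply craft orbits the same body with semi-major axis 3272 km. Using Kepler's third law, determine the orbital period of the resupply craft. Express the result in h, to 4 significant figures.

T₂ ≈ 12.88 h

Kepler's third law: T² ∝ a³, so T₂ = T₁ (a₂/a₁)^(3/2).
a₂/a₁ = 1.910, (a₂/a₁)^(3/2) = 2.640.
T₂ = 4.880 × 2.640 = 12.88 h.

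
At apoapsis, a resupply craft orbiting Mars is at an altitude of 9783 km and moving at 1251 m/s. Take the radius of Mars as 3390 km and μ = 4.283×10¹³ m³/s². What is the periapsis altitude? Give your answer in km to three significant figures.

periapsis altitude ≈ 785 km

r_a = 3390 + 9783 = 13173 km = 1.317×10⁷ m.
Specific energy ε = v²/2 − μ/r = -2.469×10⁶ J/kg, so a = −μ/(2ε) = 8.674×10⁶ m.
The apsides satisfy r_p + r_a = 2a, so the periapsis radius is 2a − r_a = 4.175×10⁶ m = 4175.2 km.
Periapsis altitude = 4175.2 − 3390 = 785.18 km.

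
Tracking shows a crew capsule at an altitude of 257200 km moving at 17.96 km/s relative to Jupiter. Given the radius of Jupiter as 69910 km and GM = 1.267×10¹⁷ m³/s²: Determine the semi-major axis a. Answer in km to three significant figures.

r = 69910 + 257200 = 3.2711×10⁵ km = 3.271×10⁸ m.
Specific orbital energy ε = v²/2 − μ/r = (17960)²/2 − 1.267×10¹⁷/3.271×10⁸ = -2.261×10⁸ J/kg.
Since ε = −μ/(2a), a = −μ/(2ε) = 2.802×10⁸ m = 2.8025×10⁵ km.

a ≈ 2.80×10⁵ km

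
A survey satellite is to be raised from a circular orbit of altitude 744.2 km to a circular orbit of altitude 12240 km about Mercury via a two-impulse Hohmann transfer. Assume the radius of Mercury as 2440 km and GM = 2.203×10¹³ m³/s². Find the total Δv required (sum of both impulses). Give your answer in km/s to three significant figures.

r₁ = 2440 + 744.2 = 3184.2 km = 3.1842×10⁶ m.
r₂ = 2440 + 12240 = 14680 km = 1.4680×10⁷ m.
Transfer ellipse a_t = (r₁ + r₂)/2 = 8.932×10⁶ m.
At r₁: circular v_c1 = √(μ/r₁) = 2630 m/s; transfer-periherm v_p = √[μ(2/r₁ − 1/a_t)] = 3372 m/s.
Δv₁ = v_p − v_c1 = 741.7 m/s.
At r₂: circular v_c2 = √(μ/r₂) = 1225 m/s; transfer-apoherm v_a = √[μ(2/r₂ − 1/a_t)] = 731.4 m/s.
Δv₂ = v_c2 − v_a = 493.6 m/s.
Total Δv = Δv₁ + Δv₂ = 1235 m/s = 1.235 km/s.

Δv_total ≈ 1.24 km/s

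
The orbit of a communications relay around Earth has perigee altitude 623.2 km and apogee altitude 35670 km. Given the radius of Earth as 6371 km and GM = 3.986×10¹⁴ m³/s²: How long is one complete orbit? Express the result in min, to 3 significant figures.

r_p = 6371 + 623.2 = 6994.2 km = 6.9942×10⁶ m.
r_a = 6371 + 35670 = 42041 km = 4.2041×10⁷ m.
Semi-major axis a = (r_p + r_a)/2 = (6994.2 + 42041)/2 = 24518 km = 2.452×10⁷ m.
By Kepler's third law T = 2π√(a³/μ) = 2π × 6.081×10³ = 3.821×10⁴ s.
= 636.8 min.

T ≈ 637 min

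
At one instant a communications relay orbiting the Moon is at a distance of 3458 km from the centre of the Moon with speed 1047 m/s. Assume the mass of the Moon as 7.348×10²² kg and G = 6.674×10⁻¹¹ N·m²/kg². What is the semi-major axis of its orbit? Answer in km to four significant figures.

a ≈ 2818 km

μ = GM = 6.674×10⁻¹¹ × 7.348×10²² = 4.904×10¹² m³/s².
r = 3.458×10⁶ m.
Specific orbital energy ε = v²/2 − μ/r = (1047)²/2 − 4.904×10¹²/3.458×10⁶ = -8.701×10⁵ J/kg.
Since ε = −μ/(2a), a = −μ/(2ε) = 2.818×10⁶ m = 2818.2 km.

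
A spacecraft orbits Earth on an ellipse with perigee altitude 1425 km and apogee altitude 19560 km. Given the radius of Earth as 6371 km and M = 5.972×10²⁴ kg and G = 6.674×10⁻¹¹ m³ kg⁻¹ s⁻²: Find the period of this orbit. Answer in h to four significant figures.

μ = GM = 6.674×10⁻¹¹ × 5.972×10²⁴ = 3.986×10¹⁴ m³/s².
r_p = 6371 + 1425 = 7796.0 km = 7.7960×10⁶ m.
r_a = 6371 + 19560 = 25931 km = 2.5931×10⁷ m.
Semi-major axis a = (r_p + r_a)/2 = (7796.0 + 25931)/2 = 16864 km = 1.686×10⁷ m.
By Kepler's third law T = 2π√(a³/μ) = 2π × 3.469×10³ = 2.179×10⁴ s.
= 6.054 h.

T ≈ 6.054 h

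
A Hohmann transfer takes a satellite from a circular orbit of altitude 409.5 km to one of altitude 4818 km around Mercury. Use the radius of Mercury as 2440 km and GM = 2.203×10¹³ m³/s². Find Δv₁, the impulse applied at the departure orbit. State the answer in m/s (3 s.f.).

Δv ≈ 552 m/s

r₁ = 2440 + 409.5 = 2849.5 km = 2.8495×10⁶ m.
r₂ = 2440 + 4818 = 7258.0 km = 7.2580×10⁶ m.
Transfer ellipse a_t = (r₁ + r₂)/2 = 5.054×10⁶ m.
At r₁: circular v_c1 = √(μ/r₁) = 2781 m/s; transfer-periherm v_p = √[μ(2/r₁ − 1/a_t)] = 3332 m/s.
Δv₁ = v_p − v_c1 = 551.6 m/s.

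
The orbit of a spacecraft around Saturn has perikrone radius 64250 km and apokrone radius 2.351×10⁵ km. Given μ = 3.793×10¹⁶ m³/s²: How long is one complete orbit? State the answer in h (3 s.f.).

T ≈ 16.4 h

Semi-major axis a = (r_p + r_a)/2 = (64250 + 2.3510×10⁵)/2 = 1.4968×10⁵ km = 1.497×10⁸ m.
By Kepler's third law T = 2π√(a³/μ) = 2π × 9.402×10³ = 5.908×10⁴ s.
= 16.41 h.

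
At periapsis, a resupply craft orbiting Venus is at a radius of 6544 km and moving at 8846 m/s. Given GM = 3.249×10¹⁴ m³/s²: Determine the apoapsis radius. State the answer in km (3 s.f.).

r_p = 6.544×10⁶ m.
Specific energy ε = v²/2 − μ/r = -1.052×10⁷ J/kg, so a = −μ/(2ε) = 1.544×10⁷ m.
The apsides satisfy r_p + r_a = 2a, so the apoapsis radius is 2a − r_p = 2.433×10⁷ m = 24332 km.

apoapsis radius ≈ 24300 km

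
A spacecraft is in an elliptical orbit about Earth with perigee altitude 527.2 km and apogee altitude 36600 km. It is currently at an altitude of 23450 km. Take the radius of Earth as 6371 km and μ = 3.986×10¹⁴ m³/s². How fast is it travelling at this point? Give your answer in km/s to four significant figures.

r_p = 6371 + 527.2 = 6898.2 km = 6.8982×10⁶ m.
r_a = 6371 + 36600 = 42971 km = 4.2971×10⁷ m.
r = 6371 + 23450 = 29821 km = 2.982×10⁷ m.
Semi-major axis a = (r_p + r_a)/2 = 24935 km = 2.493×10⁷ m.
Vis-viva: v² = μ(2/r − 1/a) = 3.986×10¹⁴ × (6.707×10⁻⁸ − 4.010×10⁻⁸) = 1.075×10⁷ m²/s².
v = 3278 m/s = 3.278 km/s.

v ≈ 3.278 km/s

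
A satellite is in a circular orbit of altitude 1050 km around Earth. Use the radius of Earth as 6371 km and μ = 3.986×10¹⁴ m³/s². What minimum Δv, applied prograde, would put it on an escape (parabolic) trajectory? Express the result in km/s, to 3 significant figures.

r = 6371 + 1050 = 7421.0 km = 7.4210×10⁶ m.
Circular speed v_c = √(μ/r) = 7329 m/s.
Escape speed v_esc = √(2μ/r) = √2 × v_c = 10360 m/s.
Δv = v_esc − v_c = 3036 m/s = 3.036 km/s.

Δv ≈ 3.04 km/s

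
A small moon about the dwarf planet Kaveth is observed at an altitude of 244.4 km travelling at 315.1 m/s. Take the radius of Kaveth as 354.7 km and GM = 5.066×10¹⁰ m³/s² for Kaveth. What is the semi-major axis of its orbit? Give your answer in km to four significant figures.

a ≈ 725.5 km

r = 354.7 + 244.4 = 599.10 km = 5.991×10⁵ m.
Specific orbital energy ε = v²/2 − μ/r = (315.1)²/2 − 5.066×10¹⁰/5.991×10⁵ = -3.492×10⁴ J/kg.
Since ε = −μ/(2a), a = −μ/(2ε) = 7.255×10⁵ m = 725.45 km.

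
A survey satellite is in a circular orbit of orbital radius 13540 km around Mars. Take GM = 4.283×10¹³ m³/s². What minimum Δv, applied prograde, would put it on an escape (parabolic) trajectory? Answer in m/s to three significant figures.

r = 13540 km = 1.354×10⁷ m.
Circular speed v_c = √(μ/r) = 1779 m/s.
Escape speed v_esc = √(2μ/r) = √2 × v_c = 2515 m/s.
Δv = v_esc − v_c = 736.7 m/s.

Δv ≈ 737 m/s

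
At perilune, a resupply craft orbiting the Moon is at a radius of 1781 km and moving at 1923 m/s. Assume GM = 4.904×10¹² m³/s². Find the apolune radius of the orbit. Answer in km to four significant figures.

r_p = 1.781×10⁶ m.
Specific energy ε = v²/2 − μ/r = -9.045×10⁵ J/kg, so a = −μ/(2ε) = 2.711×10⁶ m.
The apsides satisfy r_p + r_a = 2a, so the apolune radius is 2a − r_p = 3.641×10⁶ m = 3640.5 km.

apolune radius ≈ 3641 km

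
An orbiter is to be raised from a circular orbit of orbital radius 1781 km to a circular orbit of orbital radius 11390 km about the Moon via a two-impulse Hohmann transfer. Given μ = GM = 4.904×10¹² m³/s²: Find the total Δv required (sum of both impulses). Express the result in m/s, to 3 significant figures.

r₁ = 1781 km = 1.781×10⁶ m.
r₂ = 11390 km = 1.139×10⁷ m.
Transfer ellipse a_t = (r₁ + r₂)/2 = 6.586×10⁶ m.
At r₁: circular v_c1 = √(μ/r₁) = 1659 m/s; transfer-perilune v_p = √[μ(2/r₁ − 1/a_t)] = 2182 m/s.
Δv₁ = v_p − v_c1 = 522.9 m/s.
At r₂: circular v_c2 = √(μ/r₂) = 656.2 m/s; transfer-apolune v_a = √[μ(2/r₂ − 1/a_t)] = 341.2 m/s.
Δv₂ = v_c2 − v_a = 314.9 m/s.
Total Δv = Δv₁ + Δv₂ = 837.8 m/s.

Δv_total ≈ 838 m/s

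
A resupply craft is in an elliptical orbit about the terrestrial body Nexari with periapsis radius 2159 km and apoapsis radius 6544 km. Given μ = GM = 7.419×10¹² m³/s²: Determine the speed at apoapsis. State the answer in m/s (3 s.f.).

v ≈ 750 m/s

Semi-major axis a = (r_p + r_a)/2 = 4351.5 km = 4.352×10⁶ m.
Vis-viva: v² = μ(2/r − 1/a) = 7.419×10¹² × (3.056×10⁻⁷ − 2.298×10⁻⁷) = 5.625×10⁵ m²/s².
v = 750.0 m/s.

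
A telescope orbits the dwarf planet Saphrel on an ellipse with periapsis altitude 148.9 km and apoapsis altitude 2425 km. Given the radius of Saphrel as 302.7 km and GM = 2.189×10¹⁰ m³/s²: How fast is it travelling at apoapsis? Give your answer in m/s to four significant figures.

r_p = 302.7 + 148.9 = 451.60 km = 4.5160×10⁵ m.
r_a = 302.7 + 2425 = 2727.7 km = 2.7277×10⁶ m.
Semi-major axis a = (r_p + r_a)/2 = 1589.6 km = 1.590×10⁶ m.
Vis-viva: v² = μ(2/r − 1/a) = 2.189×10¹⁰ × (7.332×10⁻⁷ − 6.291×10⁻⁷) = 2.280×10³ m²/s².
v = 47.75 m/s.

v ≈ 47.75 m/s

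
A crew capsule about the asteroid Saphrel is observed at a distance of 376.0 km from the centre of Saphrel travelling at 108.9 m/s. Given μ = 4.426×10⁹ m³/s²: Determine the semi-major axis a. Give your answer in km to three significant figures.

r = 3.760×10⁵ m.
Vis-viva rearranged: 1/a = 2/r − v²/μ = 5.319×10⁻⁶ − 2.679×10⁻⁶ = 2.640×10⁻⁶ m⁻¹.
a = 3.788×10⁵ m = 378.83 km.

a ≈ 379 km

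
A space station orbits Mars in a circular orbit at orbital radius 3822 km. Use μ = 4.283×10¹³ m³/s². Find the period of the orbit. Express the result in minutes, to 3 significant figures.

T ≈ 120 minutes

r = 3822 km = 3.822×10⁶ m.
Kepler's third law: T = 2π√(r³/μ) = 2π√((3.822×10⁶)³ / 4.283×10¹³).
r³/μ = 1.304×10⁶ s², so T = 2π × 1.142×10³ = 7.174×10³ s.
Converting: 7.174×10³ s ÷ 60.00 = 119.6 minutes.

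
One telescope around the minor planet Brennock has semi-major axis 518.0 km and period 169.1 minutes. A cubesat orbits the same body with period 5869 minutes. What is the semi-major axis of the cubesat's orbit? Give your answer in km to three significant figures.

a₂ ≈ 5510 km

Kepler's third law: a³ ∝ T², so a₂ = a₁ (T₂/T₁)^(2/3).
T₂/T₁ = 34.71, (T₂/T₁)^(2/3) = 10.64.
a₂ = 518.0 × 10.64 = 5512 km.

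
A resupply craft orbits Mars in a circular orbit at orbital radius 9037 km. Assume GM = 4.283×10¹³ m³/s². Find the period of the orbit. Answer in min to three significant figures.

T ≈ 435 min

r = 9037 km = 9.037×10⁶ m.
Kepler's third law: T = 2π√(r³/μ) = 2π√((9.037×10⁶)³ / 4.283×10¹³).
r³/μ = 1.723×10⁷ s², so T = 2π × 4.151×10³ = 2.608×10⁴ s.
Converting: 2.608×10⁴ s ÷ 60.00 = 434.7 min.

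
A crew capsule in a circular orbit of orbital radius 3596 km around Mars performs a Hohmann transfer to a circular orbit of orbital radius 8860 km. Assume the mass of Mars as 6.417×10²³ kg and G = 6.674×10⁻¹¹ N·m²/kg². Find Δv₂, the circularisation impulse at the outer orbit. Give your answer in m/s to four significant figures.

Δv ≈ 528.0 m/s

μ = GM = 6.674×10⁻¹¹ × 6.417×10²³ = 4.283×10¹³ m³/s².
r₁ = 3596 km = 3.596×10⁶ m.
r₂ = 8860 km = 8.860×10⁶ m.
Transfer ellipse a_t = (r₁ + r₂)/2 = 6.228×10⁶ m.
At r₁: circular v_c1 = √(μ/r₁) = 3451 m/s; transfer-periapsis v_p = √[μ(2/r₁ − 1/a_t)] = 4116 m/s.
At r₂: circular v_c2 = √(μ/r₂) = 2199 m/s; transfer-apoapsis v_a = √[μ(2/r₂ − 1/a_t)] = 1671 m/s.
Δv₂ = v_c2 − v_a = 528.0 m/s.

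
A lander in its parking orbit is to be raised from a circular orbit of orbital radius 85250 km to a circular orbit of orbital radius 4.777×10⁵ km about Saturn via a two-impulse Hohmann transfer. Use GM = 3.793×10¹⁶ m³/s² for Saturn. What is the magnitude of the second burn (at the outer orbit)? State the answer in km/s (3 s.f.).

r₁ = 85250 km = 8.525×10⁷ m.
r₂ = 4.777×10⁵ km = 4.777×10⁸ m.
Transfer ellipse a_t = (r₁ + r₂)/2 = 2.815×10⁸ m.
At r₁: circular v_c1 = √(μ/r₁) = 21090 m/s; transfer-perikrone v_p = √[μ(2/r₁ − 1/a_t)] = 27480 m/s.
At r₂: circular v_c2 = √(μ/r₂) = 8911 m/s; transfer-apokrone v_a = √[μ(2/r₂ − 1/a_t)] = 4904 m/s.
Δv₂ = v_c2 − v_a = 4007 m/s.
= 4.007 km/s.

Δv ≈ 4.01 km/s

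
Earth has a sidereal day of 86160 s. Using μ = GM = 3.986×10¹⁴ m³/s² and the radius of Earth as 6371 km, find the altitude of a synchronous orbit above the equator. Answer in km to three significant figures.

A synchronous orbit has period T, so by Kepler's third law a = (μT²/4π²)^(1/3).
μT²/4π² = 3.986×10¹⁴ × (8.616×10⁴)² / 39.48 = 7.495×10²² m³.
a = 4.216×10⁷ m = 42163 km.
Altitude h = a − R = 42163 − 6371 = 35792 km.

h_sync ≈ 35800 km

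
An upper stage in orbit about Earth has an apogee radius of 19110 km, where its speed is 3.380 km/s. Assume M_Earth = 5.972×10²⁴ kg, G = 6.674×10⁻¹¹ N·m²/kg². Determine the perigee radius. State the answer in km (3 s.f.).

perigee radius ≈ 7210 km

μ = GM = 6.674×10⁻¹¹ × 5.972×10²⁴ = 3.986×10¹⁴ m³/s².
r_a = 1.911×10⁷ m.
Specific energy ε = v²/2 − μ/r = -1.514×10⁷ J/kg, so a = −μ/(2ε) = 1.316×10⁷ m.
The apsides satisfy r_p + r_a = 2a, so the perigee radius is 2a − r_a = 7.208×10⁶ m = 7207.9 km.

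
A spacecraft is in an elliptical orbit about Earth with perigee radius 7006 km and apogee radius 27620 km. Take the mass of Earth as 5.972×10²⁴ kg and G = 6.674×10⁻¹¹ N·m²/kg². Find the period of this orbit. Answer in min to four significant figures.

T ≈ 377.9 min

μ = GM = 6.674×10⁻¹¹ × 5.972×10²⁴ = 3.986×10¹⁴ m³/s².
Semi-major axis a = (r_p + r_a)/2 = (7006.0 + 27620)/2 = 17313 km = 1.731×10⁷ m.
By Kepler's third law T = 2π√(a³/μ) = 2π × 3.608×10³ = 2.267×10⁴ s.
= 377.9 min.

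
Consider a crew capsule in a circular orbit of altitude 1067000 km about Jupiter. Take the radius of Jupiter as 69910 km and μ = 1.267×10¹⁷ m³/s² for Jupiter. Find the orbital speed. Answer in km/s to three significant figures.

v ≈ 10.6 km/s

r = 69910 + 1067000 = 1136900 km = 1.1369×10⁹ m.
For a circular orbit v = √(μ/r) = √(1.267×10¹⁷ / 1.137×10⁹) = √(1.114×10⁸) = 10560 m/s.
That is 10.56 km/s.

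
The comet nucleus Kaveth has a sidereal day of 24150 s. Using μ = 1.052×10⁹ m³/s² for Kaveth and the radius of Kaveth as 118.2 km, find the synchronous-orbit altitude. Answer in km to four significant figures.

A synchronous orbit has period T, so by Kepler's third law a = (μT²/4π²)^(1/3).
μT²/4π² = 1.052×10⁹ × (2.415×10⁴)² / 39.48 = 1.554×10¹⁶ m³.
a = 2.496×10⁵ m = 249.55 km.
Altitude h = a − R = 249.55 − 118.2 = 131.35 km.

h_sync ≈ 131.4 km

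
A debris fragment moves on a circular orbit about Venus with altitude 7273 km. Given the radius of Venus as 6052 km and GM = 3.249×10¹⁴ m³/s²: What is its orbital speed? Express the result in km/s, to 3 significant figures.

r = 6052 + 7273 = 13325 km = 1.3325×10⁷ m.
For a circular orbit v = √(μ/r) = √(3.249×10¹⁴ / 1.332×10⁷) = √(2.438×10⁷) = 4938 m/s.
That is 4.938 km/s.

v ≈ 4.94 km/s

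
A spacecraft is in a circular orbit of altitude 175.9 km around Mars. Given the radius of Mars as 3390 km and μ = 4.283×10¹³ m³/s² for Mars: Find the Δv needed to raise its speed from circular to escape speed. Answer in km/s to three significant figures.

Δv ≈ 1.44 km/s

r = 3390 + 175.9 = 3565.9 km = 3.5659×10⁶ m.
Circular speed v_c = √(μ/r) = 3466 m/s.
Escape speed v_esc = √(2μ/r) = √2 × v_c = 4901 m/s.
Δv = v_esc − v_c = 1436 m/s = 1.436 km/s.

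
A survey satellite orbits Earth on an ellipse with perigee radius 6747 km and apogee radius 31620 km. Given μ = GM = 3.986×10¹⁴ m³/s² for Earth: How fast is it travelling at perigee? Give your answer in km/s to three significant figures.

v ≈ 9.87 km/s

Semi-major axis a = (r_p + r_a)/2 = 19184 km = 1.918×10⁷ m.
Vis-viva: v² = μ(2/r − 1/a) = 3.986×10¹⁴ × (2.964×10⁻⁷ − 5.213×10⁻⁸) = 9.738×10⁷ m²/s².
v = 9868 m/s = 9.868 km/s.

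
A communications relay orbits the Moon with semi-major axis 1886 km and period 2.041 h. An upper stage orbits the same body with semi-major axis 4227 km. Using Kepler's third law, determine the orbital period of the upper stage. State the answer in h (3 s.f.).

Kepler's third law: T² ∝ a³, so T₂ = T₁ (a₂/a₁)^(3/2).
a₂/a₁ = 2.241, (a₂/a₁)^(3/2) = 3.355.
T₂ = 2.041 × 3.355 = 6.848 h.

T₂ ≈ 6.85 h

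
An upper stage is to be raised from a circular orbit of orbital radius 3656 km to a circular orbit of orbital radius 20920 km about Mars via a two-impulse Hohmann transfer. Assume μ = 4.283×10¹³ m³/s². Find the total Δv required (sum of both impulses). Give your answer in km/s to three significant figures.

r₁ = 3656 km = 3.656×10⁶ m.
r₂ = 20920 km = 2.092×10⁷ m.
Transfer ellipse a_t = (r₁ + r₂)/2 = 1.229×10⁷ m.
At r₁: circular v_c1 = √(μ/r₁) = 3423 m/s; transfer-periapsis v_p = √[μ(2/r₁ − 1/a_t)] = 4466 m/s.
Δv₁ = v_p − v_c1 = 1043 m/s.
At r₂: circular v_c2 = √(μ/r₂) = 1431 m/s; transfer-apoapsis v_a = √[μ(2/r₂ − 1/a_t)] = 780.5 m/s.
Δv₂ = v_c2 − v_a = 650.4 m/s.
Total Δv = Δv₁ + Δv₂ = 1694 m/s = 1.694 km/s.

Δv_total ≈ 1.69 km/s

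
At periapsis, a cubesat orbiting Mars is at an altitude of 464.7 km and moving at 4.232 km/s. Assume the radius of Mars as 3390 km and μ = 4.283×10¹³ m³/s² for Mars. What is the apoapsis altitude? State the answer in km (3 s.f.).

apoapsis altitude ≈ 12600 km

r_p = 3390 + 464.7 = 3854.7 km = 3.855×10⁶ m.
Specific energy ε = v²/2 − μ/r = -2.156×10⁶ J/kg, so a = −μ/(2ε) = 9.932×10⁶ m.
The apsides satisfy r_p + r_a = 2a, so the apoapsis radius is 2a − r_p = 1.601×10⁷ m = 16009 km.
Apoapsis altitude = 16009 − 3390 = 12619 km.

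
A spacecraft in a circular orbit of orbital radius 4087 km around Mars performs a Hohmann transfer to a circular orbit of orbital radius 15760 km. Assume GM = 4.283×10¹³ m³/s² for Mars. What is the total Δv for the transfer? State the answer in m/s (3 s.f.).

Δv_total ≈ 1430 m/s

r₁ = 4087 km = 4.087×10⁶ m.
r₂ = 15760 km = 1.576×10⁷ m.
Transfer ellipse a_t = (r₁ + r₂)/2 = 9.924×10⁶ m.
At r₁: circular v_c1 = √(μ/r₁) = 3237 m/s; transfer-periapsis v_p = √[μ(2/r₁ − 1/a_t)] = 4080 m/s.
Δv₁ = v_p − v_c1 = 842.4 m/s.
At r₂: circular v_c2 = √(μ/r₂) = 1649 m/s; transfer-apoapsis v_a = √[μ(2/r₂ − 1/a_t)] = 1058 m/s.
Δv₂ = v_c2 − v_a = 590.6 m/s.
Total Δv = Δv₁ + Δv₂ = 1433 m/s.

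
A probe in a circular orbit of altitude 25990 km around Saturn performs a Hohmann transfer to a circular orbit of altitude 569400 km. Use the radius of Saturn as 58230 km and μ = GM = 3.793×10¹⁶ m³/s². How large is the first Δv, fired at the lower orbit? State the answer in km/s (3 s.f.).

Δv ≈ 6.96 km/s

r₁ = 58230 + 25990 = 84220 km = 8.4220×10⁷ m.
r₂ = 58230 + 569400 = 627630 km = 6.2763×10⁸ m.
Transfer ellipse a_t = (r₁ + r₂)/2 = 3.559×10⁸ m.
At r₁: circular v_c1 = √(μ/r₁) = 21220 m/s; transfer-perikrone v_p = √[μ(2/r₁ − 1/a_t)] = 28180 m/s.
Δv₁ = v_p − v_c1 = 6959 m/s.
= 6.959 km/s.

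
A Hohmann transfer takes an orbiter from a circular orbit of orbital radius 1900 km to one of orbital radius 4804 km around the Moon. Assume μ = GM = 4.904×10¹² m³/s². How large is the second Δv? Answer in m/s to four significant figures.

Δv ≈ 249.7 m/s

r₁ = 1900 km = 1.900×10⁶ m.
r₂ = 4804 km = 4.804×10⁶ m.
Transfer ellipse a_t = (r₁ + r₂)/2 = 3.352×10⁶ m.
At r₁: circular v_c1 = √(μ/r₁) = 1607 m/s; transfer-perilune v_p = √[μ(2/r₁ − 1/a_t)] = 1923 m/s.
At r₂: circular v_c2 = √(μ/r₂) = 1010 m/s; transfer-apolune v_a = √[μ(2/r₂ − 1/a_t)] = 760.7 m/s.
Δv₂ = v_c2 − v_a = 249.7 m/s.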